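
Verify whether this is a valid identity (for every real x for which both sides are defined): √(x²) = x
No, this is NOT an identity.

Claim: √(x²) = x.
Test a specific point where both sides are defined: x = -1.
LHS = √(x²) ≈ 1.0000
RHS = x ≈ -1.0000
Since 1.0000 ≠ -1.0000, the equation fails at this point, so it cannot hold for every real x for which both sides are defined.
√(x²) = |x|, which differs from x whenever x < 0 (both sides are defined for every real x).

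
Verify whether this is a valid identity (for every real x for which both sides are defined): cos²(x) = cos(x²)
No, this is NOT an identity.

Claim: cos²(x) = cos(x²).
Test a specific point where both sides are defined: x = -π/6.
LHS = cos²(x) ≈ 0.7500
RHS = cos(x²) ≈ 0.9627
Since 0.7500 ≠ 0.9627, the equation fails at this point, so it cannot hold for every real x for which both sides are defined.
cos²(x) means (cos x)², squaring the output; cos(x²) squares the input. These are different functions.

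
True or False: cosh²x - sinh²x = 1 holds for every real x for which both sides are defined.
True.

Claim: cosh²x - sinh²x = 1.
Reasoning: With cosh(x) = (e^x + e^-x)/2 and sinh(x) = (e^x - e^-x)/2: cosh²x = (e^(2x) + 2 + e^(-2x))/4 and sinh²x = (e^(2x) - 2 + e^(-2x))/4. Subtracting leaves 4/4 = 1.
So the two sides agree for every real x for which both sides are defined.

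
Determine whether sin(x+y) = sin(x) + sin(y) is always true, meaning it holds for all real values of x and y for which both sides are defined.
No, this is NOT an identity.

Claim: sin(x+y) = sin(x) + sin(y).
Test a specific point where both sides are defined: x = π/4, y = -π/6.
LHS = sin(x+y) ≈ 0.2588
RHS = sin(x) + sin(y) ≈ 0.2071
Since 0.2588 ≠ 0.2071, the equation fails at this point, so it cannot hold for all real values of x and y for which both sides are defined.
The correct expansion is sin(x+y) = sin(x)cos(y) + cos(x)sin(y); sine is not additive.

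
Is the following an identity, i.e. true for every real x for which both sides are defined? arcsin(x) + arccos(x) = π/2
Yes, this is an identity.

Claim: arcsin(x) + arccos(x) = π/2.
Reasoning: Both sides are defined for -1 ≤ x ≤ 1. Let θ = arcsin(x), so sin θ = x and θ ∈ [-π/2, π/2]. Then cos(π/2 - θ) = sin θ = x and π/2 - θ ∈ [0, π], which is exactly the range of arccos, so arccos(x) = π/2 - θ. Adding: arcsin(x) + arccos(x) = θ + (π/2 - θ) = π/2.
So the two sides agree for every real x for which both sides are defined.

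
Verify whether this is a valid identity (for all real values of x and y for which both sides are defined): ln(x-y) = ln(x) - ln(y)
Claim: ln(x-y) = ln(x) - ln(y).
Test a specific point where both sides are defined: x = 3/2, y = 1.
LHS = ln(x-y) ≈ -0.6931
RHS = ln(x) - ln(y) ≈ 0.4055
Since -0.6931 ≠ 0.4055, the equation fails at this point, so it cannot hold for all real values of x and y for which both sides are defined.
ln(x) - ln(y) = ln(x/y), not ln(x-y).

Conclusion: No, this is NOT an identity.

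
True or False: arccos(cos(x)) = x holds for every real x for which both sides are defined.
False.

Claim: arccos(cos(x)) = x.
Test a specific point where both sides are defined: x = -π/6.
LHS = arccos(cos(x)) ≈ 0.5236
RHS = x ≈ -0.5236
Since 0.5236 ≠ -0.5236, the equation fails at this point, so it cannot hold for every real x for which both sides are defined.
arccos only returns values in [0, π], so arccos(cos(x)) = x holds only for x in that interval, not for all real x.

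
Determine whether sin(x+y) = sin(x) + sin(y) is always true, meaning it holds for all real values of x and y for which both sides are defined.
Claim: sin(x+y) = sin(x) + sin(y).
Test a specific point where both sides are defined: x = -π/6, y = 3π/4.
LHS = sin(x+y) ≈ 0.9659
RHS = sin(x) + sin(y) ≈ 0.2071
Since 0.9659 ≠ 0.2071, the equation fails at this point, so it cannot hold for all real values of x and y for which both sides are defined.
The correct expansion is sin(x+y) = sin(x)cos(y) + cos(x)sin(y); sine is not additive.

Conclusion: No, this is NOT an identity.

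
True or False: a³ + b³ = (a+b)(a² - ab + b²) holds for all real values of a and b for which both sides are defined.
Claim: a³ + b³ = (a+b)(a² - ab + b²).
Reasoning: Expand the right side: (a+b)(a² - ab + b²) = a³ - a²b + ab² + a²b - ab² + b³ = a³ + b³ (the middle terms cancel in pairs).
So the two sides agree for all real values of a and b for which both sides are defined.

Conclusion: True.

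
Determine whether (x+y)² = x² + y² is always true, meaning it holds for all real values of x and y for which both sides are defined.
Claim: (x+y)² = x² + y².
Test a specific point where both sides are defined: x = 3/2, y = -3.
LHS = (x+y)² ≈ 2.2500
RHS = x² + y² ≈ 11.2500
Since 2.2500 ≠ 11.2500, the equation fails at this point, so it cannot hold for all real values of x and y for which both sides are defined.
The correct expansion is (x+y)² = x² + 2xy + y²; the cross term 2xy is missing.

Conclusion: No, this is NOT an identity.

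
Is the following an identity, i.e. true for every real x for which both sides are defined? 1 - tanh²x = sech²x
Yes, this is an identity.

Claim: 1 - tanh²x = sech²x.
Reasoning: Divide cosh²x - sinh²x = 1 through by cosh²x (never zero): 1 - tanh²x = 1/cosh²x = sech²x.
So the two sides agree for every real x for which both sides are defined.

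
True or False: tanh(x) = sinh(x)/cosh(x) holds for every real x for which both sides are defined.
True.

Claim: tanh(x) = sinh(x)/cosh(x).
Reasoning: tanh(x) is defined as sinh(x)/cosh(x) = (e^x - e^-x)/(e^x + e^-x); cosh(x) ≥ 1 is never zero, so this holds for every real x.
So the two sides agree for every real x for which both sides are defined.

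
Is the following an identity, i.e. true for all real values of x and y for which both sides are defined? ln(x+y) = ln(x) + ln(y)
No, this is NOT an identity.

Claim: ln(x+y) = ln(x) + ln(y).
Test a specific point where both sides are defined: x = 3, y = 5.
LHS = ln(x+y) ≈ 2.0794
RHS = ln(x) + ln(y) ≈ 2.7081
Since 2.0794 ≠ 2.7081, the equation fails at this point, so it cannot hold for all real values of x and y for which both sides are defined.
ln(x) + ln(y) = ln(xy), not ln(x+y).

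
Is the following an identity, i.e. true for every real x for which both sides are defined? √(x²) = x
Claim: √(x²) = x.
Test a specific point where both sides are defined: x = -3.
LHS = √(x²) ≈ 3.0000
RHS = x ≈ -3.0000
Since 3.0000 ≠ -3.0000, the equation fails at this point, so it cannot hold for every real x for which both sides are defined.
√(x²) = |x|, which differs from x whenever x < 0 (both sides are defined for every real x).

Conclusion: No, this is NOT an identity.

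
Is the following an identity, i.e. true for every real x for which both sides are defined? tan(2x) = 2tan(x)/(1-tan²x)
Claim: tan(2x) = 2tan(x)/(1-tan²x).
Reasoning: tan(2x) = sin(2x)/cos(2x) = 2sin(x)cos(x) / (cos²x - sin²x). Divide numerator and denominator by cos²x: 2tan(x) / (1 - tan²x).
So the two sides agree for every real x for which both sides are defined.

Conclusion: Yes, this is an identity.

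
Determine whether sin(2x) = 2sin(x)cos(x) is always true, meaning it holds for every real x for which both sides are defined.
Claim: sin(2x) = 2sin(x)cos(x).
Reasoning: Put y = x in the addition formula sin(x+y) = sin(x)cos(y) + cos(x)sin(y): sin(2x) = sin(x)cos(x) + cos(x)sin(x) = 2sin(x)cos(x).
So the two sides agree for every real x for which both sides are defined.

Conclusion: Yes, this is an identity.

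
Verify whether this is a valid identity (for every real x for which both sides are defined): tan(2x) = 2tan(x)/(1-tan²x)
Claim: tan(2x) = 2tan(x)/(1-tan²x).
Reasoning: tan(2x) = sin(2x)/cos(2x) = 2sin(x)cos(x) / (cos²x - sin²x). Divide numerator and denominator by cos²x: 2tan(x) / (1 - tan²x).
So the two sides agree for every real x for which both sides are defined.

Conclusion: Yes, this is an identity.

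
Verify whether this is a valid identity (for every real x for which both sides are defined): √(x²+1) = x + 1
Claim: √(x²+1) = x + 1.
Test a specific point where both sides are defined: x = 1.
LHS = √(x²+1) ≈ 1.4142
RHS = x + 1 ≈ 2.0000
Since 1.4142 ≠ 2.0000, the equation fails at this point, so it cannot hold for every real x for which both sides are defined.
(x+1)² = x² + 2x + 1 ≠ x² + 1 unless x = 0.

Conclusion: No, this is NOT an identity.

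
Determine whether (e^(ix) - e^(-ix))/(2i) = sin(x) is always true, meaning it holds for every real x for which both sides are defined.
Claim: (e^(ix) - e^(-ix))/(2i) = sin(x).
Reasoning: By Euler's formula e^(ix) = cos(x) + i·sin(x) and e^(-ix) = cos(x) - i·sin(x). Subtracting cancels the cosine terms: e^(ix) - e^(-ix) = 2i·sin(x); divide by 2i.
So the two sides agree for every real x for which both sides are defined.

Conclusion: Yes, this is an identity.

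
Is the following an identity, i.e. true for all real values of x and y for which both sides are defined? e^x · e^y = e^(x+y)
Yes, this is an identity.

Claim: e^x · e^y = e^(x+y).
Reasoning: This is the law of exponents for a common base: multiplying powers adds exponents. E.g. from the series, (Σ x^j/j!)(Σ y^k/k!) = Σ_m (Σ_{j+k=m} x^j y^k/(j!k!)) = Σ_m (x+y)^m/m! by the binomial theorem.
So the two sides agree for all real values of x and y for which both sides are defined.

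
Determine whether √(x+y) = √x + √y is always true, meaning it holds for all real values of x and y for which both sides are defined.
No, this is NOT an identity.

Claim: √(x+y) = √x + √y.
Test a specific point where both sides are defined: x = 4, y = 3/2.
LHS = √(x+y) ≈ 2.3452
RHS = √x + √y ≈ 3.2247
Since 2.3452 ≠ 3.2247, the equation fails at this point, so it cannot hold for all real values of x and y for which both sides are defined.
Squaring the right side gives x + 2√(xy) + y, not x + y.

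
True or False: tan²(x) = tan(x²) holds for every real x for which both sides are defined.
Claim: tan²(x) = tan(x²).
Test a specific point where both sides are defined: x = π/6.
LHS = tan²(x) ≈ 0.3333
RHS = tan(x²) ≈ 0.2812
Since 0.3333 ≠ 0.2812, the equation fails at this point, so it cannot hold for every real x for which both sides are defined.
tan²(x) means (tan x)², squaring the output; tan(x²) squares the input. These are different functions.

Conclusion: False.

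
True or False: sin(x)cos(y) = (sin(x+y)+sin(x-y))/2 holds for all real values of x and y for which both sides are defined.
True.

Claim: sin(x)cos(y) = (sin(x+y)+sin(x-y))/2.
Reasoning: sin(x+y) = sin(x)cos(y) + cos(x)sin(y) and sin(x-y) = sin(x)cos(y) - cos(x)sin(y). Adding, sin(x+y) + sin(x-y) = 2sin(x)cos(y); divide by 2.
So the two sides agree for all real values of x and y for which both sides are defined.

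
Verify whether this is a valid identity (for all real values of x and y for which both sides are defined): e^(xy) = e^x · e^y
No, this is NOT an identity.

Claim: e^(xy) = e^x · e^y.
Test a specific point where both sides are defined: x = 1, y = 1.
LHS = e^(xy) ≈ 2.7183
RHS = e^x · e^y ≈ 7.3891
Since 2.7183 ≠ 7.3891, the equation fails at this point, so it cannot hold for all real values of x and y for which both sides are defined.
e^x · e^y = e^(x+y), not e^(xy).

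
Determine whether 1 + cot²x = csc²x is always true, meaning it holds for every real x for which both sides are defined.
Claim: 1 + cot²x = csc²x.
Reasoning: Start from sin²x + cos²x = 1 and divide every term by sin²x (allowed wherever cot x and csc x are defined): 1 + cot²x = 1/sin²x = csc²x.
So the two sides agree for every real x for which both sides are defined.

Conclusion: Yes, this is an identity.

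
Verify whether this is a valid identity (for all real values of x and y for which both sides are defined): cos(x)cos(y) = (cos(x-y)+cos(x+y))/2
Claim: cos(x)cos(y) = (cos(x-y)+cos(x+y))/2.
Reasoning: cos(x-y) = cos(x)cos(y) + sin(x)sin(y) and cos(x+y) = cos(x)cos(y) - sin(x)sin(y). Adding, cos(x-y) + cos(x+y) = 2cos(x)cos(y); divide by 2.
So the two sides agree for all real values of x and y for which both sides are defined.

Conclusion: Yes, this is an identity.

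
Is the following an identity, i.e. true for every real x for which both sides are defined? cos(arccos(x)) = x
Yes, this is an identity.

Claim: cos(arccos(x)) = x.
Reasoning: For -1 ≤ x ≤ 1 (where arccos is defined), arccos(x) is by definition an angle whose cosine equals x. Taking the cosine of that angle returns x. (Note the other order, arccos(cos x) = x, is NOT an identity.)
So the two sides agree for every real x for which both sides are defined.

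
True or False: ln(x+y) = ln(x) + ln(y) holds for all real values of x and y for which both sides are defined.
False.

Claim: ln(x+y) = ln(x) + ln(y).
Test a specific point where both sides are defined: x = 2, y = 3.
LHS = ln(x+y) ≈ 1.6094
RHS = ln(x) + ln(y) ≈ 1.7918
Since 1.6094 ≠ 1.7918, the equation fails at this point, so it cannot hold for all real values of x and y for which both sides are defined.
ln(x) + ln(y) = ln(xy), not ln(x+y).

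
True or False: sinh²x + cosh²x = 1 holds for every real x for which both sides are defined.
False.

Claim: sinh²x + cosh²x = 1.
Test a specific point where both sides are defined: x = 4.
LHS = sinh²x + cosh²x ≈ 1490.4792
RHS = 1 ≈ 1.0000
Since 1490.4792 ≠ 1.0000, the equation fails at this point, so it cannot hold for every real x for which both sides are defined.
The correct hyperbolic identity is cosh²x - sinh²x = 1 (a difference); the sum sinh²x + cosh²x equals cosh(2x).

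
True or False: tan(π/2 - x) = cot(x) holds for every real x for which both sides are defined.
Claim: tan(π/2 - x) = cot(x).
Reasoning: tan(π/2 - x) = sin(π/2 - x)/cos(π/2 - x) = cos(x)/sin(x) = cot(x), using the cofunction identities sin(π/2 - x) = cos(x) and cos(π/2 - x) = sin(x).
So the two sides agree for every real x for which both sides are defined.

Conclusion: True.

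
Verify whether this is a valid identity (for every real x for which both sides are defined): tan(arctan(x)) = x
Yes, this is an identity.

Claim: tan(arctan(x)) = x.
Reasoning: For every real x, arctan(x) is by definition the angle in (-π/2, π/2) whose tangent equals x. Taking the tangent of that angle returns x.
So the two sides agree for every real x for which both sides are defined.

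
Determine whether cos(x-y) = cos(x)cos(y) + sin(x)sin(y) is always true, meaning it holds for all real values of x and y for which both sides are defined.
Claim: cos(x-y) = cos(x)cos(y) + sin(x)sin(y).
Reasoning: Replace y by -y in cos(x+y) = cos(x)cos(y) - sin(x)sin(y) and use cos(-y) = cos(y), sin(-y) = -sin(y): cos(x-y) = cos(x)cos(y) + sin(x)sin(y).
So the two sides agree for all real values of x and y for which both sides are defined.

Conclusion: Yes, this is an identity.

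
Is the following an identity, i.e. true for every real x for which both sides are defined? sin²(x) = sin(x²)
Claim: sin²(x) = sin(x²).
Test a specific point where both sides are defined: x = -π/3.
LHS = sin²(x) ≈ 0.7500
RHS = sin(x²) ≈ 0.8897
Since 0.7500 ≠ 0.8897, the equation fails at this point, so it cannot hold for every real x for which both sides are defined.
sin²(x) means (sin x)², squaring the output; sin(x²) squares the input. These are different functions.

Conclusion: No, this is NOT an identity.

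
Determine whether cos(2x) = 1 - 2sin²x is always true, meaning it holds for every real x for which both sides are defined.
Claim: cos(2x) = 1 - 2sin²x.
Reasoning: cos(2x) = cos²x - sin²x. Replace cos²x by 1 - sin²x: (1 - sin²x) - sin²x = 1 - 2sin²x.
So the two sides agree for every real x for which both sides are defined.

Conclusion: Yes, this is an identity.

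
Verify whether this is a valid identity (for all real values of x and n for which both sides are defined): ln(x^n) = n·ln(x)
Claim: ln(x^n) = n·ln(x).
Reasoning: The right side requires x > 0. For x > 0, x^n = (e^(ln x))^n = e^(n·ln x), so taking ln of both sides gives ln(x^n) = n·ln(x).
So the two sides agree for all real values of x and n for which both sides are defined.

Conclusion: Yes, this is an identity.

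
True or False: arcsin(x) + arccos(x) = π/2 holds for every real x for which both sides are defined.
Claim: arcsin(x) + arccos(x) = π/2.
Reasoning: Both sides are defined for -1 ≤ x ≤ 1. Let θ = arcsin(x), so sin θ = x and θ ∈ [-π/2, π/2]. Then cos(π/2 - θ) = sin θ = x and π/2 - θ ∈ [0, π], which is exactly the range of arccos, so arccos(x) = π/2 - θ. Adding: arcsin(x) + arccos(x) = θ + (π/2 - θ) = π/2.
So the two sides agree for every real x for which both sides are defined.

Conclusion: True.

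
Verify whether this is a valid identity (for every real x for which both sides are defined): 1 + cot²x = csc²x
Yes, this is an identity.

Claim: 1 + cot²x = csc²x.
Reasoning: Start from sin²x + cos²x = 1 and divide every term by sin²x (allowed wherever cot x and csc x are defined): 1 + cot²x = 1/sin²x = csc²x.
So the two sides agree for every real x for which both sides are defined.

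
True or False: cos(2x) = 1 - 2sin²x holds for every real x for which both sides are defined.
True.

Claim: cos(2x) = 1 - 2sin²x.
Reasoning: cos(2x) = cos²x - sin²x. Replace cos²x by 1 - sin²x: (1 - sin²x) - sin²x = 1 - 2sin²x.
So the two sides agree for every real x for which both sides are defined.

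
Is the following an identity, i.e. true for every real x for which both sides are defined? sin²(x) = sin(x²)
Claim: sin²(x) = sin(x²).
Test a specific point where both sides are defined: x = -π/3.
LHS = sin²(x) ≈ 0.7500
RHS = sin(x²) ≈ 0.8897
Since 0.7500 ≠ 0.8897, the equation fails at this point, so it cannot hold for every real x for which both sides are defined.
sin²(x) means (sin x)², squaring the output; sin(x²) squares the input. These are different functions.

Conclusion: No, this is NOT an identity.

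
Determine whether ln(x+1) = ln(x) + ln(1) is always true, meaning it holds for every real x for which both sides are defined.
Claim: ln(x+1) = ln(x) + ln(1).
Test a specific point where both sides are defined: x = 5.
LHS = ln(x+1) ≈ 1.7918
RHS = ln(x) + ln(1) ≈ 1.6094
Since 1.7918 ≠ 1.6094, the equation fails at this point, so it cannot hold for every real x for which both sides are defined.
ln(1) = 0, so the right side is just ln(x), which differs from ln(x+1).

Conclusion: No, this is NOT an identity.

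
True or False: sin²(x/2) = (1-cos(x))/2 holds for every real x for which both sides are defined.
True.

Claim: sin²(x/2) = (1-cos(x))/2.
Reasoning: Use cos(2θ) = 1 - 2sin²θ with θ = x/2: cos(x) = 1 - 2sin²(x/2). Solving for sin²(x/2) gives (1 - cos(x))/2.
So the two sides agree for every real x for which both sides are defined.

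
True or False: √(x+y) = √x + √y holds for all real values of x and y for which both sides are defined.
Claim: √(x+y) = √x + √y.
Test a specific point where both sides are defined: x = 3, y = 4.
LHS = √(x+y) ≈ 2.6458
RHS = √x + √y ≈ 3.7321
Since 2.6458 ≠ 3.7321, the equation fails at this point, so it cannot hold for all real values of x and y for which both sides are defined.
Squaring the right side gives x + 2√(xy) + y, not x + y.

Conclusion: False.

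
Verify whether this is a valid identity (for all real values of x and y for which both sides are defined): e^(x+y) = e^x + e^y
No, this is NOT an identity.

Claim: e^(x+y) = e^x + e^y.
Test a specific point where both sides are defined: x = 5, y = -1.
LHS = e^(x+y) ≈ 54.5982
RHS = e^x + e^y ≈ 148.7810
Since 54.5982 ≠ 148.7810, the equation fails at this point, so it cannot hold for all real values of x and y for which both sides are defined.
The correct rule is e^(x+y) = e^x · e^y (a product, not a sum).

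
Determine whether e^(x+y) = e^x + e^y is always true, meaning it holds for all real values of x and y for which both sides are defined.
No, this is NOT an identity.

Claim: e^(x+y) = e^x + e^y.
Test a specific point where both sides are defined: x = -2, y = -2.
LHS = e^(x+y) ≈ 0.0183
RHS = e^x + e^y ≈ 0.2707
Since 0.0183 ≠ 0.2707, the equation fails at this point, so it cannot hold for all real values of x and y for which both sides are defined.
The correct rule is e^(x+y) = e^x · e^y (a product, not a sum).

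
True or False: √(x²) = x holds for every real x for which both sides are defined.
Claim: √(x²) = x.
Test a specific point where both sides are defined: x = -2.
LHS = √(x²) ≈ 2.0000
RHS = x ≈ -2.0000
Since 2.0000 ≠ -2.0000, the equation fails at this point, so it cannot hold for every real x for which both sides are defined.
√(x²) = |x|, which differs from x whenever x < 0 (both sides are defined for every real x).

Conclusion: False.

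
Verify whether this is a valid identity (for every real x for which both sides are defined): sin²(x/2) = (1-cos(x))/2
Yes, this is an identity.

Claim: sin²(x/2) = (1-cos(x))/2.
Reasoning: Use cos(2θ) = 1 - 2sin²θ with θ = x/2: cos(x) = 1 - 2sin²(x/2). Solving for sin²(x/2) gives (1 - cos(x))/2.
So the two sides agree for every real x for which both sides are defined.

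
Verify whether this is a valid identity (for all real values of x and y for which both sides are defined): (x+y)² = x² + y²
No, this is NOT an identity.

Claim: (x+y)² = x² + y².
Test a specific point where both sides are defined: x = 5, y = 1.
LHS = (x+y)² ≈ 36.0000
RHS = x² + y² ≈ 26.0000
Since 36.0000 ≠ 26.0000, the equation fails at this point, so it cannot hold for all real values of x and y for which both sides are defined.
The correct expansion is (x+y)² = x² + 2xy + y²; the cross term 2xy is missing.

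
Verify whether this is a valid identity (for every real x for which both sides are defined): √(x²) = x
No, this is NOT an identity.

Claim: √(x²) = x.
Test a specific point where both sides are defined: x = -2.
LHS = √(x²) ≈ 2.0000
RHS = x ≈ -2.0000
Since 2.0000 ≠ -2.0000, the equation fails at this point, so it cannot hold for every real x for which both sides are defined.
√(x²) = |x|, which differs from x whenever x < 0 (both sides are defined for every real x).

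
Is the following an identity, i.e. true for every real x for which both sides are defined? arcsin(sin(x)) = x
Claim: arcsin(sin(x)) = x.
Test a specific point where both sides are defined: x = π.
LHS = arcsin(sin(x)) ≈ 0.0000
RHS = x ≈ 3.1416
Since 0.0000 ≠ 3.1416, the equation fails at this point, so it cannot hold for every real x for which both sides are defined.
arcsin only returns values in [-π/2, π/2], so arcsin(sin(x)) = x holds only for x in that interval, not for all real x.

Conclusion: No, this is NOT an identity.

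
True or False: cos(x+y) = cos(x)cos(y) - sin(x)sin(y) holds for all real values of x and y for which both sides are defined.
True.

Claim: cos(x+y) = cos(x)cos(y) - sin(x)sin(y).
Reasoning: By Euler's formula e^(i(x+y)) = e^(ix)·e^(iy) = (cos x + i·sin x)(cos y + i·sin y). The real part of the left side is cos(x+y); the real part of the product is cos(x)cos(y) - sin(x)sin(y) (since i·i = -1).
So the two sides agree for all real values of x and y for which both sides are defined.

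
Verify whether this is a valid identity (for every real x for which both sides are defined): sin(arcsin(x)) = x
Claim: sin(arcsin(x)) = x.
Reasoning: For -1 ≤ x ≤ 1 (where arcsin is defined), arcsin(x) is by definition an angle whose sine equals x. Taking the sine of that angle returns x. (Note the other order, arcsin(sin x) = x, is NOT an identity.)
So the two sides agree for every real x for which both sides are defined.

Conclusion: Yes, this is an identity.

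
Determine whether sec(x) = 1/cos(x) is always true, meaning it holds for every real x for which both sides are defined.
Claim: sec(x) = 1/cos(x).
Reasoning: sec(x) is by definition the reciprocal of cos(x), wherever cos(x) ≠ 0.
So the two sides agree for every real x for which both sides are defined.

Conclusion: Yes, this is an identity.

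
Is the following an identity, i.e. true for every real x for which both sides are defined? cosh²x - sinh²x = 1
Yes, this is an identity.

Claim: cosh²x - sinh²x = 1.
Reasoning: With cosh(x) = (e^x + e^-x)/2 and sinh(x) = (e^x - e^-x)/2: cosh²x = (e^(2x) + 2 + e^(-2x))/4 and sinh²x = (e^(2x) - 2 + e^(-2x))/4. Subtracting leaves 4/4 = 1.
So the two sides agree for every real x for which both sides are defined.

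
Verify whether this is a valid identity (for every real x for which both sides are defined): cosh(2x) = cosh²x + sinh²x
Claim: cosh(2x) = cosh²x + sinh²x.
Reasoning: cosh²x = (e^(2x) + 2 + e^(-2x))/4 and sinh²x = (e^(2x) - 2 + e^(-2x))/4. Adding gives (2e^(2x) + 2e^(-2x))/4 = (e^(2x) + e^(-2x))/2 = cosh(2x).
So the two sides agree for every real x for which both sides are defined.

Conclusion: Yes, this is an identity.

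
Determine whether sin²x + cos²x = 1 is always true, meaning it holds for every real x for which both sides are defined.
Claim: sin²x + cos²x = 1.
Reasoning: The point (cos x, sin x) lies on the unit circle X² + Y² = 1, so cos²x + sin²x = 1 for every real x.
So the two sides agree for every real x for which both sides are defined.

Conclusion: Yes, this is an identity.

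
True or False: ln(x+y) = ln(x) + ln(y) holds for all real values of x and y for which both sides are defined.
Claim: ln(x+y) = ln(x) + ln(y).
Test a specific point where both sides are defined: x = 2, y = 1.
LHS = ln(x+y) ≈ 1.0986
RHS = ln(x) + ln(y) ≈ 0.6931
Since 1.0986 ≠ 0.6931, the equation fails at this point, so it cannot hold for all real values of x and y for which both sides are defined.
ln(x) + ln(y) = ln(xy), not ln(x+y).

Conclusion: False.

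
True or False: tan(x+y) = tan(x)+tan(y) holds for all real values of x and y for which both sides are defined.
False.

Claim: tan(x+y) = tan(x)+tan(y).
Test a specific point where both sides are defined: x = π/3, y = 3π/4.
LHS = tan(x+y) ≈ 0.2679
RHS = tan(x)+tan(y) ≈ 0.7321
Since 0.2679 ≠ 0.7321, the equation fails at this point, so it cannot hold for all real values of x and y for which both sides are defined.
The correct formula is tan(x+y) = (tan(x) + tan(y))/(1 - tan(x)tan(y)).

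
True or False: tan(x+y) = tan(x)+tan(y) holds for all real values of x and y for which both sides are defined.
False.

Claim: tan(x+y) = tan(x)+tan(y).
Test a specific point where both sides are defined: x = π/4, y = 2π/3.
LHS = tan(x+y) ≈ -0.2679
RHS = tan(x)+tan(y) ≈ -0.7321
Since -0.2679 ≠ -0.7321, the equation fails at this point, so it cannot hold for all real values of x and y for which both sides are defined.
The correct formula is tan(x+y) = (tan(x) + tan(y))/(1 - tan(x)tan(y)).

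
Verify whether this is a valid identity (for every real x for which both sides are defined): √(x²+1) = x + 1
Claim: √(x²+1) = x + 1.
Test a specific point where both sides are defined: x = -1.
LHS = √(x²+1) ≈ 1.4142
RHS = x + 1 ≈ 0.0000
Since 1.4142 ≠ 0.0000, the equation fails at this point, so it cannot hold for every real x for which both sides are defined.
(x+1)² = x² + 2x + 1 ≠ x² + 1 unless x = 0.

Conclusion: No, this is NOT an identity.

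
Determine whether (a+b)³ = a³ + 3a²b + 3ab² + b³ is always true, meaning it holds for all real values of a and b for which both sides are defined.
Claim: (a+b)³ = a³ + 3a²b + 3ab² + b³.
Reasoning: (a+b)³ = (a+b)(a+b)² = (a+b)(a² + 2ab + b²) = a³ + 2a²b + ab² + a²b + 2ab² + b³ = a³ + 3a²b + 3ab² + b³.
So the two sides agree for all real values of a and b for which both sides are defined.

Conclusion: Yes, this is an identity.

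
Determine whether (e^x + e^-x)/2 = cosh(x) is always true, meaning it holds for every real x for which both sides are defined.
Yes, this is an identity.

Claim: (e^x + e^-x)/2 = cosh(x).
Reasoning: This is exactly the definition of the hyperbolic cosine: cosh(x) := (e^x + e^-x)/2.
So the two sides agree for every real x for which both sides are defined.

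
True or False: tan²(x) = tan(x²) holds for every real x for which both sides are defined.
False.

Claim: tan²(x) = tan(x²).
Test a specific point where both sides are defined: x = -π/6.
LHS = tan²(x) ≈ 0.3333
RHS = tan(x²) ≈ 0.2812
Since 0.3333 ≠ 0.2812, the equation fails at this point, so it cannot hold for every real x for which both sides are defined.
tan²(x) means (tan x)², squaring the output; tan(x²) squares the input. These are different functions.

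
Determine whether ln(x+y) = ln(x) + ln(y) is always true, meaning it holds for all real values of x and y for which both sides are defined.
No, this is NOT an identity.

Claim: ln(x+y) = ln(x) + ln(y).
Test a specific point where both sides are defined: x = 4, y = 5.
LHS = ln(x+y) ≈ 2.1972
RHS = ln(x) + ln(y) ≈ 2.9957
Since 2.1972 ≠ 2.9957, the equation fails at this point, so it cannot hold for all real values of x and y for which both sides are defined.
ln(x) + ln(y) = ln(xy), not ln(x+y).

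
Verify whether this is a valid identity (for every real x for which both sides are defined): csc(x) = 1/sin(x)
Yes, this is an identity.

Claim: csc(x) = 1/sin(x).
Reasoning: csc(x) is by definition the reciprocal of sin(x), wherever sin(x) ≠ 0.
So the two sides agree for every real x for which both sides are defined.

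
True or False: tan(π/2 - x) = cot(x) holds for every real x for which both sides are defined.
True.

Claim: tan(π/2 - x) = cot(x).
Reasoning: tan(π/2 - x) = sin(π/2 - x)/cos(π/2 - x) = cos(x)/sin(x) = cot(x), using the cofunction identities sin(π/2 - x) = cos(x) and cos(π/2 - x) = sin(x).
So the two sides agree for every real x for which both sides are defined.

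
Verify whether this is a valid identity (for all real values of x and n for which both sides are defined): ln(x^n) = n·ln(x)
Yes, this is an identity.

Claim: ln(x^n) = n·ln(x).
Reasoning: The right side requires x > 0. For x > 0, x^n = (e^(ln x))^n = e^(n·ln x), so taking ln of both sides gives ln(x^n) = n·ln(x).
So the two sides agree for all real values of x and n for which both sides are defined.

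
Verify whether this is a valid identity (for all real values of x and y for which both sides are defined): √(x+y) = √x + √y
Claim: √(x+y) = √x + √y.
Test a specific point where both sides are defined: x = 3, y = 5.
LHS = √(x+y) ≈ 2.8284
RHS = √x + √y ≈ 3.9681
Since 2.8284 ≠ 3.9681, the equation fails at this point, so it cannot hold for all real values of x and y for which both sides are defined.
Squaring the right side gives x + 2√(xy) + y, not x + y.

Conclusion: No, this is NOT an identity.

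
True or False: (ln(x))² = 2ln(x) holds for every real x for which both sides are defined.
Claim: (ln(x))² = 2ln(x).
Test a specific point where both sides are defined: x = 5.
LHS = (ln(x))² ≈ 2.5903
RHS = 2ln(x) ≈ 3.2189
Since 2.5903 ≠ 3.2189, the equation fails at this point, so it cannot hold for every real x for which both sides are defined.
2ln(x) equals ln(x²), which is not the same as (ln x)².

Conclusion: False.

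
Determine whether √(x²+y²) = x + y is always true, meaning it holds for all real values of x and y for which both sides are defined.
Claim: √(x²+y²) = x + y.
Test a specific point where both sides are defined: x = 3/2, y = 1.
LHS = √(x²+y²) ≈ 1.8028
RHS = x + y ≈ 2.5000
Since 1.8028 ≠ 2.5000, the equation fails at this point, so it cannot hold for all real values of x and y for which both sides are defined.
(x+y)² = x² + 2xy + y², not x² + y², so the square root does not split this way.

Conclusion: No, this is NOT an identity.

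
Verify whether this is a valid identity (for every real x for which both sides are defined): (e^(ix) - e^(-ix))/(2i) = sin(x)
Claim: (e^(ix) - e^(-ix))/(2i) = sin(x).
Reasoning: By Euler's formula e^(ix) = cos(x) + i·sin(x) and e^(-ix) = cos(x) - i·sin(x). Subtracting cancels the cosine terms: e^(ix) - e^(-ix) = 2i·sin(x); divide by 2i.
So the two sides agree for every real x for which both sides are defined.

Conclusion: Yes, this is an identity.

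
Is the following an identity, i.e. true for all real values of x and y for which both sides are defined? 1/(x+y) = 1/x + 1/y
No, this is NOT an identity.

Claim: 1/(x+y) = 1/x + 1/y.
Test a specific point where both sides are defined: x = 2, y = -3.
LHS = 1/(x+y) ≈ -1.0000
RHS = 1/x + 1/y ≈ 0.1667
Since -1.0000 ≠ 0.1667, the equation fails at this point, so it cannot hold for all real values of x and y for which both sides are defined.
1/x + 1/y = (x+y)/(xy), which is not 1/(x+y).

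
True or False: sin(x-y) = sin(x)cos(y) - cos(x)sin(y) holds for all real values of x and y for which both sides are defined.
True.

Claim: sin(x-y) = sin(x)cos(y) - cos(x)sin(y).
Reasoning: Replace y by -y in sin(x+y) = sin(x)cos(y) + cos(x)sin(y) and use cos(-y) = cos(y), sin(-y) = -sin(y): sin(x-y) = sin(x)cos(y) - cos(x)sin(y).
So the two sides agree for all real values of x and y for which both sides are defined.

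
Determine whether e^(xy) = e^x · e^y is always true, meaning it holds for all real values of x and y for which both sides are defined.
No, this is NOT an identity.

Claim: e^(xy) = e^x · e^y.
Test a specific point where both sides are defined: x = 1, y = 1/2.
LHS = e^(xy) ≈ 1.6487
RHS = e^x · e^y ≈ 4.4817
Since 1.6487 ≠ 4.4817, the equation fails at this point, so it cannot hold for all real values of x and y for which both sides are defined.
e^x · e^y = e^(x+y), not e^(xy).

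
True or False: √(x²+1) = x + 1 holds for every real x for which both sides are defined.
False.

Claim: √(x²+1) = x + 1.
Test a specific point where both sides are defined: x = 2.
LHS = √(x²+1) ≈ 2.2361
RHS = x + 1 ≈ 3.0000
Since 2.2361 ≠ 3.0000, the equation fails at this point, so it cannot hold for every real x for which both sides are defined.
(x+1)² = x² + 2x + 1 ≠ x² + 1 unless x = 0.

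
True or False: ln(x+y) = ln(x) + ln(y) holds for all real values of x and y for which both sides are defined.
Claim: ln(x+y) = ln(x) + ln(y).
Test a specific point where both sides are defined: x = 1/2, y = 3/2.
LHS = ln(x+y) ≈ 0.6931
RHS = ln(x) + ln(y) ≈ -0.2877
Since 0.6931 ≠ -0.2877, the equation fails at this point, so it cannot hold for all real values of x and y for which both sides are defined.
ln(x) + ln(y) = ln(xy), not ln(x+y).

Conclusion: False.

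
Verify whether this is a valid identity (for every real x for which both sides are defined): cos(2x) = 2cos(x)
No, this is NOT an identity.

Claim: cos(2x) = 2cos(x).
Test a specific point where both sides are defined: x = 3π/4.
LHS = cos(2x) ≈ 0.0000
RHS = 2cos(x) ≈ -1.4142
Since 0.0000 ≠ -1.4142, the equation fails at this point, so it cannot hold for every real x for which both sides are defined.
The correct double-angle formula is cos(2x) = cos²x - sin²x.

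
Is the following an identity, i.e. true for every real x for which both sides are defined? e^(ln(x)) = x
Yes, this is an identity.

Claim: e^(ln(x)) = x.
Reasoning: For x > 0, ln(x) is by definition the exponent p such that e^p = x. Raising e to that exponent therefore returns x: e^(ln x) = x.
So the two sides agree for every real x for which both sides are defined.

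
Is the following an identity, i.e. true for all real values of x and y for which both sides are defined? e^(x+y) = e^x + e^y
No, this is NOT an identity.

Claim: e^(x+y) = e^x + e^y.
Test a specific point where both sides are defined: x = 3/2, y = -1.
LHS = e^(x+y) ≈ 1.6487
RHS = e^x + e^y ≈ 4.8496
Since 1.6487 ≠ 4.8496, the equation fails at this point, so it cannot hold for all real values of x and y for which both sides are defined.
The correct rule is e^(x+y) = e^x · e^y (a product, not a sum).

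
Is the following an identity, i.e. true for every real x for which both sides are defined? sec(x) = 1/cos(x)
Yes, this is an identity.

Claim: sec(x) = 1/cos(x).
Reasoning: sec(x) is by definition the reciprocal of cos(x), wherever cos(x) ≠ 0.
So the two sides agree for every real x for which both sides are defined.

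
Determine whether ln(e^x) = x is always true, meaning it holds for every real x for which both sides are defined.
Claim: ln(e^x) = x.
Reasoning: ln is the inverse of the exponential: ln(e^x) asks for the exponent p with e^p = e^x, and since e^p is one-to-one that exponent is p = x.
So the two sides agree for every real x for which both sides are defined.

Conclusion: Yes, this is an identity.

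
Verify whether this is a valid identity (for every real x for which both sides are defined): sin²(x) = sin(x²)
No, this is NOT an identity.

Claim: sin²(x) = sin(x²).
Test a specific point where both sides are defined: x = -π/6.
LHS = sin²(x) ≈ 0.2500
RHS = sin(x²) ≈ 0.2707
Since 0.2500 ≠ 0.2707, the equation fails at this point, so it cannot hold for every real x for which both sides are defined.
sin²(x) means (sin x)², squaring the output; sin(x²) squares the input. These are different functions.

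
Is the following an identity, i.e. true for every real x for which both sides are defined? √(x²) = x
No, this is NOT an identity.

Claim: √(x²) = x.
Test a specific point where both sides are defined: x = -2.
LHS = √(x²) ≈ 2.0000
RHS = x ≈ -2.0000
Since 2.0000 ≠ -2.0000, the equation fails at this point, so it cannot hold for every real x for which both sides are defined.
√(x²) = |x|, which differs from x whenever x < 0 (both sides are defined for every real x).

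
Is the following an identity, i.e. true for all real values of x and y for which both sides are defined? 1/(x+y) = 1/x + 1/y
No, this is NOT an identity.

Claim: 1/(x+y) = 1/x + 1/y.
Test a specific point where both sides are defined: x = -3, y = -2.
LHS = 1/(x+y) ≈ -0.2000
RHS = 1/x + 1/y ≈ -0.8333
Since -0.2000 ≠ -0.8333, the equation fails at this point, so it cannot hold for all real values of x and y for which both sides are defined.
1/x + 1/y = (x+y)/(xy), which is not 1/(x+y).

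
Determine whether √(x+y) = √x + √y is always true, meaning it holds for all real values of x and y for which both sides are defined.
Claim: √(x+y) = √x + √y.
Test a specific point where both sides are defined: x = 3, y = 3.
LHS = √(x+y) ≈ 2.4495
RHS = √x + √y ≈ 3.4641
Since 2.4495 ≠ 3.4641, the equation fails at this point, so it cannot hold for all real values of x and y for which both sides are defined.
Squaring the right side gives x + 2√(xy) + y, not x + y.

Conclusion: No, this is NOT an identity.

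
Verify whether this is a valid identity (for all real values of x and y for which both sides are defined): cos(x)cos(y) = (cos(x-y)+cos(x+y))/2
Yes, this is an identity.

Claim: cos(x)cos(y) = (cos(x-y)+cos(x+y))/2.
Reasoning: cos(x-y) = cos(x)cos(y) + sin(x)sin(y) and cos(x+y) = cos(x)cos(y) - sin(x)sin(y). Adding, cos(x-y) + cos(x+y) = 2cos(x)cos(y); divide by 2.
So the two sides agree for all real values of x and y for which both sides are defined.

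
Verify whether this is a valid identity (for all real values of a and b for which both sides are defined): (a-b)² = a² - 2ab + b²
Claim: (a-b)² = a² - 2ab + b².
Reasoning: Expand: (a-b)² = (a-b)(a-b) = a·a - a·b - b·a + b·b = a² - 2ab + b².
So the two sides agree for all real values of a and b for which both sides are defined.

Conclusion: Yes, this is an identity.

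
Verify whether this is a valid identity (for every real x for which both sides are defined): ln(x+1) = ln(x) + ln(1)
No, this is NOT an identity.

Claim: ln(x+1) = ln(x) + ln(1).
Test a specific point where both sides are defined: x = 1/2.
LHS = ln(x+1) ≈ 0.4055
RHS = ln(x) + ln(1) ≈ -0.6931
Since 0.4055 ≠ -0.6931, the equation fails at this point, so it cannot hold for every real x for which both sides are defined.
ln(1) = 0, so the right side is just ln(x), which differs from ln(x+1).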